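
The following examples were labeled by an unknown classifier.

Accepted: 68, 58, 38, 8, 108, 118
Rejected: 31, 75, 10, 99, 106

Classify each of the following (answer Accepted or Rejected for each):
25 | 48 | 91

The simplest hypothesis consistent with all the labels is: ends in digit 8.
25 → last digit 5 → Rejected.
48 → last digit 8 → Accepted.
91 → last digit 1 → Rejected.

Rejected, Accepted, Rejected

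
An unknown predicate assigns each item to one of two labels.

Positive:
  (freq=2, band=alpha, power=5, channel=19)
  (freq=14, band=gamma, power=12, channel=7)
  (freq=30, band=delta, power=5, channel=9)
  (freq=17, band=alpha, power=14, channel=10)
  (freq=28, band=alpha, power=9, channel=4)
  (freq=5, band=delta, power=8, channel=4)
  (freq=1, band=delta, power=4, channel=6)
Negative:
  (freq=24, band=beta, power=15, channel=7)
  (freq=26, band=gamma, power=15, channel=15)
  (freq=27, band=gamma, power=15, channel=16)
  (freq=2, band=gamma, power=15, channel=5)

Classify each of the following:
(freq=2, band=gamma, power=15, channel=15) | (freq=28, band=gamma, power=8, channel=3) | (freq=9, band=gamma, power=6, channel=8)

Negative, Positive, Positive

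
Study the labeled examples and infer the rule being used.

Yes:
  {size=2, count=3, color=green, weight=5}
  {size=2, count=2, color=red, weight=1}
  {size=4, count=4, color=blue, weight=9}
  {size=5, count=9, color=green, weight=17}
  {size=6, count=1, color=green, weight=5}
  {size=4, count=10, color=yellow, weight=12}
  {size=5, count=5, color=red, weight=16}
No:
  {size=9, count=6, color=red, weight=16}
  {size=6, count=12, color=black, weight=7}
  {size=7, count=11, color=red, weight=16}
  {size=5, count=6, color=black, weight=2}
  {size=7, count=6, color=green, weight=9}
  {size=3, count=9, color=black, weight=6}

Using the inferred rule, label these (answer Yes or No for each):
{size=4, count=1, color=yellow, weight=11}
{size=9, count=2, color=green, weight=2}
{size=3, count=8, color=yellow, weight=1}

Yes, No, Yes

The distinguishing property — color is not black AND size ≤ 6 — holds for all the 'Yes' cases and none of the 'No' cases.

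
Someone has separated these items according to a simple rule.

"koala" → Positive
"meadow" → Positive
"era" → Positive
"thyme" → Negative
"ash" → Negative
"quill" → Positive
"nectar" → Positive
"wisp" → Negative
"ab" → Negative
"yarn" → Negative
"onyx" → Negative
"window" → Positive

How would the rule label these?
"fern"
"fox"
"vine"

Negative, Negative, Positive

The distinguishing property — has ≥ 2 vowels — holds for all the 'Positive' cases and none of the 'Negative' cases.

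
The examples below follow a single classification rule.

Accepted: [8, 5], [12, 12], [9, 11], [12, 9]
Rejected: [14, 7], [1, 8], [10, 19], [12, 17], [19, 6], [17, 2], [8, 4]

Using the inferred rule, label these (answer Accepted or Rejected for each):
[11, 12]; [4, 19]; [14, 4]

The distinguishing property — |first − second| ≤ 3 — holds for all the 'Accepted' cases and none of the 'Rejected' cases.
Accepted: [11, 12], since |11−12| = 1. Rejected: [4, 19], since |4−19| = 15. Rejected: [14, 4], since |14−4| = 10.

Accepted, Rejected, Rejected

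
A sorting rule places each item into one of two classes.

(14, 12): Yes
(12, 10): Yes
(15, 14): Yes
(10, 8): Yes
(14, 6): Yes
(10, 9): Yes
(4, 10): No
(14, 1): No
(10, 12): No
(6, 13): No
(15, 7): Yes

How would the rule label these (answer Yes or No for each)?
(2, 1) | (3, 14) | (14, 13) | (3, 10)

No, No, Yes, No

'Yes' ⟺ first > second AND sum ≥ 18.
(2, 1) — 2 > 1, 2+1 = 3, hence No.
(3, 14) — 3 < 14, 3+14 = 17, hence No.
(14, 13) — 14 > 13, 14+13 = 27, hence Yes.
(3, 10) — 3 < 10, 3+10 = 13, hence No.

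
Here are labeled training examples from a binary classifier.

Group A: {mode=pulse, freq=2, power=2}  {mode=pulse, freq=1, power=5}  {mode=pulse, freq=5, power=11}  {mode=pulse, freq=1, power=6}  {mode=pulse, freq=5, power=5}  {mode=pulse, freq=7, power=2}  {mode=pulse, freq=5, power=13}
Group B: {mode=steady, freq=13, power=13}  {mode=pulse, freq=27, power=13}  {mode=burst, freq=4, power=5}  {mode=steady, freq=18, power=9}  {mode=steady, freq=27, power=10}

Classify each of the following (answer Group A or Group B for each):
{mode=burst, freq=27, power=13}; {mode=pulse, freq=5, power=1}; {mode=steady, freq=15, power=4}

Group B, Group A, Group B

The classifier is using: mode is pulse AND freq ≤ 7.
{mode=burst, freq=27, power=13} → mode is burst, freq = 27 → Group B.
{mode=pulse, freq=5, power=1} → mode is pulse, freq = 5 → Group A.
{mode=steady, freq=15, power=4} → mode is steady, freq = 15 → Group B.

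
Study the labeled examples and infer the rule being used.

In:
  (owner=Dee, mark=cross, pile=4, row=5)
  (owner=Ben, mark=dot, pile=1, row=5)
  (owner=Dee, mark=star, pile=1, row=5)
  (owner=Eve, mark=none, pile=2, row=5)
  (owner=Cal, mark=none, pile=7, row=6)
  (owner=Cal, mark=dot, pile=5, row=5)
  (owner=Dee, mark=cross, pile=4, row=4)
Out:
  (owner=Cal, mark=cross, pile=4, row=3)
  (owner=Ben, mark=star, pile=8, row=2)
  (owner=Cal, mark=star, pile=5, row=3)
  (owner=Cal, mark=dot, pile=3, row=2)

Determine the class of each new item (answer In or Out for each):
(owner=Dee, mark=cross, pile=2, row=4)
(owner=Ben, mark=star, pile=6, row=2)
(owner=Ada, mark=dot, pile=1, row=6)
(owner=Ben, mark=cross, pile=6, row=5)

The simplest hypothesis consistent with all the labels is: row ≥ 4.
(owner=Dee, mark=cross, pile=2, row=4): row = 4 — matches, so In. (owner=Ben, mark=star, pile=6, row=2): row = 2 — does not pass, so Out. (owner=Ada, mark=dot, pile=1, row=6): row = 6 — matches, so In. (owner=Ben, mark=cross, pile=6, row=5): row = 5 — matches, so In.

In, Out, In, In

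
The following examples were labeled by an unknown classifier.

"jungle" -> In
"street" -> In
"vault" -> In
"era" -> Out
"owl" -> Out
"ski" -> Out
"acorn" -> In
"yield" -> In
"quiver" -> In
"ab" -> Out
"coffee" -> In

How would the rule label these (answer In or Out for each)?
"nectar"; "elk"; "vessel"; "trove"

In, Out, In, In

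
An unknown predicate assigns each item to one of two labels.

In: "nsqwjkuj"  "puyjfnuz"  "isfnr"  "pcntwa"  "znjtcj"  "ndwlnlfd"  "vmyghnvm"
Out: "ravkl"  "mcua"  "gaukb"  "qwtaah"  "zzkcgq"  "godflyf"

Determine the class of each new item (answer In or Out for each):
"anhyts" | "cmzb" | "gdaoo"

Rule: contains 'n'. This holds for each 'In' example and fails for each 'Out' one.
"anhyts": In (has 'n'). "cmzb": Out (no 'n'). "gdaoo": Out (no 'n').

In, Out, Out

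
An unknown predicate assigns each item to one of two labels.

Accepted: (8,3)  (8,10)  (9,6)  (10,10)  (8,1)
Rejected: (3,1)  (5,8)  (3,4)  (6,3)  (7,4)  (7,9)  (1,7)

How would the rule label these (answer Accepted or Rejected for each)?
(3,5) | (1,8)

The simplest hypothesis consistent with all the labels is: first ≥ 8.
(3,5) → first 3 → Rejected.
(1,8) → first 1 → Rejected.

Rejected, Rejected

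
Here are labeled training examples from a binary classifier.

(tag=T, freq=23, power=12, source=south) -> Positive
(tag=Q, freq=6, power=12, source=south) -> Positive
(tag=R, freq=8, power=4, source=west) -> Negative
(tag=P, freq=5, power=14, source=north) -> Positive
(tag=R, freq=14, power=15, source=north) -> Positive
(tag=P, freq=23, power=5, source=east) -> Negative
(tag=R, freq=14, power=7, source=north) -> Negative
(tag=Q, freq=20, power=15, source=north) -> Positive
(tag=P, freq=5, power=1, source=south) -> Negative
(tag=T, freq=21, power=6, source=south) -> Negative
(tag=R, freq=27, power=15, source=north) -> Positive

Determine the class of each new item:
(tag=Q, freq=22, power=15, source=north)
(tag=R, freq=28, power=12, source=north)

Positive, Positive

The simplest hypothesis consistent with all the labels is: power ≥ 12.
(tag=Q, freq=22, power=15, source=north): power = 15, fits → Positive. (tag=R, freq=28, power=12, source=north): power = 12, fits → Positive.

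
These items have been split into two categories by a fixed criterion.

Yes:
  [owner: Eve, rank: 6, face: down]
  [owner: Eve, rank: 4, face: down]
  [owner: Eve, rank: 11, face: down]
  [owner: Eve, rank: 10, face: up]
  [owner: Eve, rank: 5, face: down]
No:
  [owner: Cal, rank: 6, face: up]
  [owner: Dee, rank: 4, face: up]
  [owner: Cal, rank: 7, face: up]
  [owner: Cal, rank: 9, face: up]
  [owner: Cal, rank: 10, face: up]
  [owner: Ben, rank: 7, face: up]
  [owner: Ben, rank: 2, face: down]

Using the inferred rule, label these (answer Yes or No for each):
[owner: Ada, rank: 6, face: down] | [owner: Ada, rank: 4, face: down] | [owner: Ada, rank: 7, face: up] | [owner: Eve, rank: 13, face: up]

No, No, No, Yes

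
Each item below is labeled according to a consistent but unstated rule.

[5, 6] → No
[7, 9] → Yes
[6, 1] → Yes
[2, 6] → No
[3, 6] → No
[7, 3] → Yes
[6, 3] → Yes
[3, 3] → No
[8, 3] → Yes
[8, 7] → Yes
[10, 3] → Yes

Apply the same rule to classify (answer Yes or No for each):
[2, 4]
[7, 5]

No, Yes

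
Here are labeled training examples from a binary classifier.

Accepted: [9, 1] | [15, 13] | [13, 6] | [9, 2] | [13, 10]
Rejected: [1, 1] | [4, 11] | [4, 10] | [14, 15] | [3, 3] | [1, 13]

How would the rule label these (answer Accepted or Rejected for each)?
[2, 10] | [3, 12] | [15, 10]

The common property of the 'Accepted' items is: first > second. No 'Rejected' item has it.
[2, 10] — 2 < 10, hence Rejected. [3, 12] — 3 < 12, hence Rejected. [15, 10] — 15 > 10, hence Accepted.

Rejected, Rejected, Accepted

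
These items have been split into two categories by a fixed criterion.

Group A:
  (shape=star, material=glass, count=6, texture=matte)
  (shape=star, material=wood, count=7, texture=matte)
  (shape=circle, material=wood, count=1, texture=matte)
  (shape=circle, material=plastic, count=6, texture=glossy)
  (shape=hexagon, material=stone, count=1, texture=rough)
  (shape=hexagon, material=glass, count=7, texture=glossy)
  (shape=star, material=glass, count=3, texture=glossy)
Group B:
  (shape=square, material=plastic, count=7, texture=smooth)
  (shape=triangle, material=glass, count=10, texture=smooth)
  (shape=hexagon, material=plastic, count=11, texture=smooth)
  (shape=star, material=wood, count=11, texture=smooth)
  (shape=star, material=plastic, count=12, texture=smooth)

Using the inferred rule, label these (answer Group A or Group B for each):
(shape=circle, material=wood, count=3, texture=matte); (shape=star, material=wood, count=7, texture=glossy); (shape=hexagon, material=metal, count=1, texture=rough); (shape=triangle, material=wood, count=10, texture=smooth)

Group A, Group A, Group A, Group B

All 'Group A' examples share one property — texture is not smooth — and every 'Group B' example lacks it.
(shape=circle, material=wood, count=3, texture=matte): texture is matte, passes → Group A.
(shape=star, material=wood, count=7, texture=glossy): texture is glossy, passes → Group A.
(shape=hexagon, material=metal, count=1, texture=rough): texture is rough, passes → Group A.
(shape=triangle, material=wood, count=10, texture=smooth): texture is smooth, does not pass → Group B.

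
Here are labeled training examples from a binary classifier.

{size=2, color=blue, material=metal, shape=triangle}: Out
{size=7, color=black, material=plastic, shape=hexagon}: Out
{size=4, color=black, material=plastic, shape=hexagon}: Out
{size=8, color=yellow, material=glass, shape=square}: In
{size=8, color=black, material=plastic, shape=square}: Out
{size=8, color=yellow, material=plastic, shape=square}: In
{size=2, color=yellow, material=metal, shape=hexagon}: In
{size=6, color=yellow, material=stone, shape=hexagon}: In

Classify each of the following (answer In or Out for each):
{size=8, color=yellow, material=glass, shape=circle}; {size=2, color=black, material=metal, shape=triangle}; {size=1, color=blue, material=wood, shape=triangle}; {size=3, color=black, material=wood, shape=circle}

In, Out, Out, Out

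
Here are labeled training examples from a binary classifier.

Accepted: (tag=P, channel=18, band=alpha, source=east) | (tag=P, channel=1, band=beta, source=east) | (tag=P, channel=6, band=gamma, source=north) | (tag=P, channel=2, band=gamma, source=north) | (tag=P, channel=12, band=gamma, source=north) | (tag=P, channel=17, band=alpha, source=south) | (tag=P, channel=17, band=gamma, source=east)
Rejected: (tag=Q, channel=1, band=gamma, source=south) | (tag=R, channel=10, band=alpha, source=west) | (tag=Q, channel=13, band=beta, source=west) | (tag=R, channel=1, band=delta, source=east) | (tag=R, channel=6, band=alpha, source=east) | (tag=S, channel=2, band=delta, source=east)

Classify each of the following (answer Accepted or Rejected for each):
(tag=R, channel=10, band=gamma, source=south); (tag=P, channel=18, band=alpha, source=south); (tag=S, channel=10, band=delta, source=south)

Rejected, Accepted, Rejected

The classifier is using: tag is P.
(tag=R, channel=10, band=gamma, source=south) → tag is R → Rejected. (tag=P, channel=18, band=alpha, source=south) → tag is P → Accepted. (tag=S, channel=10, band=delta, source=south) → tag is S → Rejected.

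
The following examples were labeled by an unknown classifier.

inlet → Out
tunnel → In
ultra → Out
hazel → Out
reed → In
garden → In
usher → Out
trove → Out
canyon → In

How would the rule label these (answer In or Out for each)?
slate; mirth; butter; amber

Out, Out, In, Out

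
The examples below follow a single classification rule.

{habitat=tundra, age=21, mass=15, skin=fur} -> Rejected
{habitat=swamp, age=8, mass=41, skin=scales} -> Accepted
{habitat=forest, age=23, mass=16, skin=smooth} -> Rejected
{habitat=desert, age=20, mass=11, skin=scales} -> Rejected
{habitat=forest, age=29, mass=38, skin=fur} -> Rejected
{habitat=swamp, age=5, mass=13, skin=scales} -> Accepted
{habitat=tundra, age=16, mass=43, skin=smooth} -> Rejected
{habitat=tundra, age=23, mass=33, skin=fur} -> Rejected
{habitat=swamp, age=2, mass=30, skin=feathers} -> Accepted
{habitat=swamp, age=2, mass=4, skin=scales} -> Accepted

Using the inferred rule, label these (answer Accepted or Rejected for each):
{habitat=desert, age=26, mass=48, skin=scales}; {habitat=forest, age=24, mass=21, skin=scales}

Rejected, Rejected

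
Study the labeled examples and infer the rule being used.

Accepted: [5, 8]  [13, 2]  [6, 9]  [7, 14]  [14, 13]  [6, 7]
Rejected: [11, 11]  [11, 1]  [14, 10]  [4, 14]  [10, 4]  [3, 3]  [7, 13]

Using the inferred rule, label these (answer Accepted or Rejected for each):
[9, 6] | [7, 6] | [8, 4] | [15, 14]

Accepted, Accepted, Rejected, Accepted

Checking candidate rules against both groups, what survives is: sum is odd.
[9, 6] — 9+6 = 15, hence Accepted.
[7, 6] — 7+6 = 13, hence Accepted.
[8, 4] — 8+4 = 12, hence Rejected.
[15, 14] — 15+14 = 29, hence Accepted.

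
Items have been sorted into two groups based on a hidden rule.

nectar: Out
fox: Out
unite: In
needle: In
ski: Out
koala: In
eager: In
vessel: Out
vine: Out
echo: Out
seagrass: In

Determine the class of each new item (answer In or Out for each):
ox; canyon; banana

Out, Out, In

The rule appears to be: has ≥ 3 vowels.
Out: ox, since 1 vowel. Out: canyon, since 2 vowels. In: banana, since 3 vowels.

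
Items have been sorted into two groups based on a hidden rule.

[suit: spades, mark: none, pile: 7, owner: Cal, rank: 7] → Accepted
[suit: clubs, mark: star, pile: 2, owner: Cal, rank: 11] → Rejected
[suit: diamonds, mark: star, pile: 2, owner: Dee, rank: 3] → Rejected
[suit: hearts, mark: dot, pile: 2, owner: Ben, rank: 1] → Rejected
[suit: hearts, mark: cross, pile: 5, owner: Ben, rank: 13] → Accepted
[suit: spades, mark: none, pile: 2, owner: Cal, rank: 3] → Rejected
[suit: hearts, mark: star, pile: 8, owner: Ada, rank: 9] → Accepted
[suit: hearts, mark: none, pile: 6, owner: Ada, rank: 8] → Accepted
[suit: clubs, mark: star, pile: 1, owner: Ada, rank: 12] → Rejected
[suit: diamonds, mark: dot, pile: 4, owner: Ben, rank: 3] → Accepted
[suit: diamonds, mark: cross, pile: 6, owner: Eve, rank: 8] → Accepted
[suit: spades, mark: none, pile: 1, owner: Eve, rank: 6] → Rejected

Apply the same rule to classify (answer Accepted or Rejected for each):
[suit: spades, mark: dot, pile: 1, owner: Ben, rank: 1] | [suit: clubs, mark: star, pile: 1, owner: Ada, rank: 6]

Rejected, Rejected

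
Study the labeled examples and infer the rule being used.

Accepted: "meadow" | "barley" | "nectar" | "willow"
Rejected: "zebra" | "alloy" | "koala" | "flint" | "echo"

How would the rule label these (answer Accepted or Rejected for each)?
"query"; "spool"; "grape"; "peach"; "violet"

Every 'Accepted' example satisfies: length 6. None of the 'Rejected' examples do.

Rejected, Rejected, Rejected, Rejected, Accepted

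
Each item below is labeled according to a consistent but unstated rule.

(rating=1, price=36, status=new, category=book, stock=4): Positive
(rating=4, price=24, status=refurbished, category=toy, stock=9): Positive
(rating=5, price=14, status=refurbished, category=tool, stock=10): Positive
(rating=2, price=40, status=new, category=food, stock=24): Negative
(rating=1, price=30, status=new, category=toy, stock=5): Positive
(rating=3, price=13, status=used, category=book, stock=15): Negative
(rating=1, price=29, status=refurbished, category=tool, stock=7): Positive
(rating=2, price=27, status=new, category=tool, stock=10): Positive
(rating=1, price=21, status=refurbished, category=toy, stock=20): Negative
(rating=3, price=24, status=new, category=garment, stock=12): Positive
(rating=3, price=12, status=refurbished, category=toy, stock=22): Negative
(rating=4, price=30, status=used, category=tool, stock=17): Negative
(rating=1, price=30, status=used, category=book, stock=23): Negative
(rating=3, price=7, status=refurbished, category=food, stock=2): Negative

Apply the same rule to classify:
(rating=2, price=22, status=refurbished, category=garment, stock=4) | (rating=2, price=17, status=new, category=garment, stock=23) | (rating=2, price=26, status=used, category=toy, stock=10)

Positive, Negative, Positive

All 'Positive' examples share one property — stock ≥ 4 AND stock ≤ 12 — and every 'Negative' example lacks it.
(rating=2, price=22, status=refurbished, category=garment, stock=4) — stock = 4, hence Positive.
(rating=2, price=17, status=new, category=garment, stock=23) — stock = 23, hence Negative.
(rating=2, price=26, status=used, category=toy, stock=10) — stock = 10, hence Positive.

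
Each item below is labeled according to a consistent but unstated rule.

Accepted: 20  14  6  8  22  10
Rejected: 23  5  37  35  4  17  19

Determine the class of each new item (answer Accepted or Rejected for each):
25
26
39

Rejected, Accepted, Rejected

The pattern is that an item is 'Accepted' exactly when: even AND at least 5.
Rejected: 25, since 25 is odd, 25 ≥ 5. Accepted: 26, since 26 is even, 26 ≥ 5. Rejected: 39, since 39 is odd, 39 ≥ 5.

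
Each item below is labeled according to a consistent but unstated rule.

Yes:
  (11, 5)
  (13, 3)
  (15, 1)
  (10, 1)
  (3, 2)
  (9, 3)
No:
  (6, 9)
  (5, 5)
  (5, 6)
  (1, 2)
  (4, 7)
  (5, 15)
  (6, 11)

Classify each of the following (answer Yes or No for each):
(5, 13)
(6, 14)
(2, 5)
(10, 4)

Looking at the examples, the only property every 'Yes' case has and every 'No' case lacks is: first > second.
(5, 13): 5 < 13 — does not satisfy this, so No. (6, 14): 6 < 14 — does not satisfy this, so No. (2, 5): 2 < 5 — does not satisfy this, so No. (10, 4): 10 > 4 — has this property, so Yes.

No, No, No, Yes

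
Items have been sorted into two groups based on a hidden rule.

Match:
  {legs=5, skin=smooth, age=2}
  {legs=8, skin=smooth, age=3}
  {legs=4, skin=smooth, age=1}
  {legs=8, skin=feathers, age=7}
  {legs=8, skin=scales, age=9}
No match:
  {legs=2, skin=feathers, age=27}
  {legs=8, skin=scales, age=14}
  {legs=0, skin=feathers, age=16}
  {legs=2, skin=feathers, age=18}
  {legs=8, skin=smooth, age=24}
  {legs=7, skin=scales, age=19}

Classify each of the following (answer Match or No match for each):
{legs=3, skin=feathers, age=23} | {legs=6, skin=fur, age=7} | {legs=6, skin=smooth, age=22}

No match, Match, No match

The simplest hypothesis consistent with all the labels is: age ≤ 9.
{legs=3, skin=feathers, age=23}: age = 23, doesn't qualify → No match. {legs=6, skin=fur, age=7}: age = 7, matches → Match. {legs=6, skin=smooth, age=22}: age = 22, doesn't qualify → No match.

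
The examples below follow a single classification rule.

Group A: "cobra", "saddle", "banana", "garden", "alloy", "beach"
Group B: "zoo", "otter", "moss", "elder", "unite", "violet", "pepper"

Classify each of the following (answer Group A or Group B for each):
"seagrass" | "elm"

The pattern is that an item is 'Group A' exactly when: contains 'a'.
"seagrass": has 'a' — fits, so Group A.
"elm": no 'a' — fails the rule, so Group B.

Group A, Group B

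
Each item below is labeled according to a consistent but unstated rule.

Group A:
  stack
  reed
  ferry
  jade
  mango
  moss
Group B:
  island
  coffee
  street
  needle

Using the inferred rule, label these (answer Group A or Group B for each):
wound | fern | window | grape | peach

Group A, Group A, Group B, Group A, Group A

The common property of the 'Group A' items is: length ≤ 5. No 'Group B' item has it.
wound: length 5 — matches, so Group A. fern: length 4 — matches, so Group A. window: length 6 — doesn't qualify, so Group B. grape: length 5 — matches, so Group A. peach: length 5 — matches, so Group A.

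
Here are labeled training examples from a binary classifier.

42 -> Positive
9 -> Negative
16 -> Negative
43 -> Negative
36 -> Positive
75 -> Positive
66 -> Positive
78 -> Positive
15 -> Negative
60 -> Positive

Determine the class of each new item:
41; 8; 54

Every 'Positive' example satisfies: multiple of 3 AND at least 16. None of the 'Negative' examples do.
41 → 41 = 3·13 + 2, 41 ≥ 16 → Negative. 8 → 8 = 3·2 + 2, 8 < 16 → Negative. 54 → 54 = 3·18, 54 ≥ 16 → Positive.

Negative, Negative, Positive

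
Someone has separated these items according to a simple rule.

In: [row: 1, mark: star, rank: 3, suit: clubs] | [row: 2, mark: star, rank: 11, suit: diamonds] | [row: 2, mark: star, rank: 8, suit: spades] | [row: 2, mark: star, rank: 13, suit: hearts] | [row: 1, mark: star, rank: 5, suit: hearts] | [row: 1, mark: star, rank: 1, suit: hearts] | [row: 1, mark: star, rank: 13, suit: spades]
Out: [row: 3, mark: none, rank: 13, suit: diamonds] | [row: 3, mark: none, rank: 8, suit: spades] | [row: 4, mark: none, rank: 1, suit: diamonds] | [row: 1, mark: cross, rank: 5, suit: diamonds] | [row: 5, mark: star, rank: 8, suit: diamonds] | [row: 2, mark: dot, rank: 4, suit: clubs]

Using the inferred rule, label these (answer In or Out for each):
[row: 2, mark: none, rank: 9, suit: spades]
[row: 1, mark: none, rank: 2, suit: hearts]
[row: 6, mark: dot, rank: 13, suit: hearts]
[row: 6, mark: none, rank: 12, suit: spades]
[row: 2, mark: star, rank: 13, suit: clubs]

'In' ⟺ mark is star AND row ≤ 2.
[row: 2, mark: none, rank: 9, suit: spades]: mark is none, row = 2, fails the rule → Out. [row: 1, mark: none, rank: 2, suit: hearts]: mark is none, row = 1, fails the rule → Out. [row: 6, mark: dot, rank: 13, suit: hearts]: mark is dot, row = 6, fails the rule → Out. [row: 6, mark: none, rank: 12, suit: spades]: mark is none, row = 6, fails the rule → Out. [row: 2, mark: star, rank: 13, suit: clubs]: mark is star, row = 2, meets the rule → In.

Out, Out, Out, Out, In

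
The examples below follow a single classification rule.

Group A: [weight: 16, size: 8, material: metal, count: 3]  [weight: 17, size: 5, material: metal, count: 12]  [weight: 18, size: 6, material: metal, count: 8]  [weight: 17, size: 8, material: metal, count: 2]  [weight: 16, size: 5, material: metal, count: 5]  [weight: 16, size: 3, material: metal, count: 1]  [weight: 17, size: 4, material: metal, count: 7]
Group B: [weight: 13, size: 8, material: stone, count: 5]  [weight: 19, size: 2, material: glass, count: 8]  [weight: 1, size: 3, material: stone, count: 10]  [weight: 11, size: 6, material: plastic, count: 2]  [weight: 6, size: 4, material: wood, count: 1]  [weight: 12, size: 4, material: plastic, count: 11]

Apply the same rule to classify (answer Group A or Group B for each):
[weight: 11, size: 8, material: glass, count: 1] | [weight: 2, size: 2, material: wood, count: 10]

Group B, Group B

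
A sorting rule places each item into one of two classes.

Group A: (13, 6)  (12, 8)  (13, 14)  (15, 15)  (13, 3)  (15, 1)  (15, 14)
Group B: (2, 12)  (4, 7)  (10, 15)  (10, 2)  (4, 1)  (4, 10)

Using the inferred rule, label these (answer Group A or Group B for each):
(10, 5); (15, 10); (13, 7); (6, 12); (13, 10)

Group B, Group A, Group A, Group B, Group A

The pattern is that an item is 'Group A' exactly when: first ≥ 12.
Group B: (10, 5), since first 10. Group A: (15, 10), since first 15. Group A: (13, 7), since first 13. Group B: (6, 12), since first 6. Group A: (13, 10), since first 13.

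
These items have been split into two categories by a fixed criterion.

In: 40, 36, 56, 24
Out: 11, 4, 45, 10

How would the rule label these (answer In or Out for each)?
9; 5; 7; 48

The pattern is that an item is 'In' exactly when: even AND at least 11.

Out, Out, Out, In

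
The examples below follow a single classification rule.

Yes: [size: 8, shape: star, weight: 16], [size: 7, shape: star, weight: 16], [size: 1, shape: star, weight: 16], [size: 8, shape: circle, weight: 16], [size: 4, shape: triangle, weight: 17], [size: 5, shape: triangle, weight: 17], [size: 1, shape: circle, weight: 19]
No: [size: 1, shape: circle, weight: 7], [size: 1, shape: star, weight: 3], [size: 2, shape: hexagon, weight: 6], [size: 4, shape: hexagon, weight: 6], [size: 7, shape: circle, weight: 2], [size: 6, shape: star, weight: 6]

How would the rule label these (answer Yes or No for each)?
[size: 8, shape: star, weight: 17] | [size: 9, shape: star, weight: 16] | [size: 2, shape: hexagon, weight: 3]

Yes, Yes, No

Every 'Yes' example satisfies: weight ≥ 16. None of the 'No' examples do.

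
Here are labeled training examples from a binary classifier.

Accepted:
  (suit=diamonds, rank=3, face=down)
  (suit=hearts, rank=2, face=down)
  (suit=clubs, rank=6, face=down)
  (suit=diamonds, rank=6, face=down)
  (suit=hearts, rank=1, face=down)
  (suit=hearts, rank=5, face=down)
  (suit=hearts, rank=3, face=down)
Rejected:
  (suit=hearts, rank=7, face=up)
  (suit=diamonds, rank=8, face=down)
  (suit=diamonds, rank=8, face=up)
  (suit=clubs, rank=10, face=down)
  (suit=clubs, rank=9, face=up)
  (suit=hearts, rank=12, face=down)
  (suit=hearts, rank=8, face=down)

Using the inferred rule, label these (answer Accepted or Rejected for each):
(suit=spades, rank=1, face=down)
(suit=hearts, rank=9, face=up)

Accepted, Rejected

A rule that fits every label: rank ≤ 6 — true of each 'Accepted' example, false of each 'Rejected' one.
(suit=spades, rank=1, face=down): rank = 1, fits → Accepted. (suit=hearts, rank=9, face=up): rank = 9, doesn't match → Rejected.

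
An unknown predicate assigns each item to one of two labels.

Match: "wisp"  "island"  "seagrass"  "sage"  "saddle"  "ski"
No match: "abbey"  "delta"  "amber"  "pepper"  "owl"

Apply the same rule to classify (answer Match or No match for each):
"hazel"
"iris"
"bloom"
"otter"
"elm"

Looking at the examples, the only property every 'Match' case has and every 'No match' case lacks is: contains 's'.
"hazel": No match (no 's').
"iris": Match (has 's').
"bloom": No match (no 's').
"otter": No match (no 's').
"elm": No match (no 's').

No match, Match, No match, No match, No match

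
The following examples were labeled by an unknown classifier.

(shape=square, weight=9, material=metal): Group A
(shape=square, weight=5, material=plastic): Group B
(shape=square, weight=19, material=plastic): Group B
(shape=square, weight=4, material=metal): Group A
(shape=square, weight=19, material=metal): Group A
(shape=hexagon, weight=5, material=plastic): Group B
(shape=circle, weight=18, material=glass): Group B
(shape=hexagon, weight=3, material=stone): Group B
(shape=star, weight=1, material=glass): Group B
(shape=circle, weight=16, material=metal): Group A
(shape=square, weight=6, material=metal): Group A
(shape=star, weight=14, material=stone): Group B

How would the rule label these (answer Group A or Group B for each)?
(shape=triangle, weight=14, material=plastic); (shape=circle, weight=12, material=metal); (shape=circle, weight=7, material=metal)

The common property of the 'Group A' items is: material is metal. No 'Group B' item has it.
(shape=triangle, weight=14, material=plastic): material is plastic — doesn't match, so Group B. (shape=circle, weight=12, material=metal): material is metal — meets the rule, so Group A. (shape=circle, weight=7, material=metal): material is metal — meets the rule, so Group A.

Group B, Group A, Group A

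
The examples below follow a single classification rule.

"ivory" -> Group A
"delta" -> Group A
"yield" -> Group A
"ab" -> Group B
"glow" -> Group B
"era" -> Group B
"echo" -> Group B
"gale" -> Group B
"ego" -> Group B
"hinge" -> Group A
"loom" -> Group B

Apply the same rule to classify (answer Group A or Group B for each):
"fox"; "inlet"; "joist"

Group B, Group A, Group A

The rule appears to be: length 5.
"fox" → length 3 → Group B.
"inlet" → length 5 → Group A.
"joist" → length 5 → Group A.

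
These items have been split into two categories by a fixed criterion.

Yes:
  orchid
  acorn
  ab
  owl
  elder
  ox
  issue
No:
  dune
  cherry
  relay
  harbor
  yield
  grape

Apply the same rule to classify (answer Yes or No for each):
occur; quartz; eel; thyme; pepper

Yes, No, Yes, No, No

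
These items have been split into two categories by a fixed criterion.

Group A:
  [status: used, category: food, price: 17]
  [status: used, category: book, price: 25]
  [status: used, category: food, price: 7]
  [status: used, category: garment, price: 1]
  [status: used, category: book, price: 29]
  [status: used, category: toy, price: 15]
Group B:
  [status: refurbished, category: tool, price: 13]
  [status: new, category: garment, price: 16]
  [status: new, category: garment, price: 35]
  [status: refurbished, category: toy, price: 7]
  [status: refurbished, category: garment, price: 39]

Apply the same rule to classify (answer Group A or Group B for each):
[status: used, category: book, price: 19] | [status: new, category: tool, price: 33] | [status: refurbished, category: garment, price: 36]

Group A, Group B, Group B

The simplest hypothesis consistent with all the labels is: status is used.
Group A: [status: used, category: book, price: 19], since status is used. Group B: [status: new, category: tool, price: 33], since status is new. Group B: [status: refurbished, category: garment, price: 36], since status is refurbished.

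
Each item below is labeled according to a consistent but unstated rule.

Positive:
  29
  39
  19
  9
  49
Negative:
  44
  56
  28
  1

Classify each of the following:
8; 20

Negative, Negative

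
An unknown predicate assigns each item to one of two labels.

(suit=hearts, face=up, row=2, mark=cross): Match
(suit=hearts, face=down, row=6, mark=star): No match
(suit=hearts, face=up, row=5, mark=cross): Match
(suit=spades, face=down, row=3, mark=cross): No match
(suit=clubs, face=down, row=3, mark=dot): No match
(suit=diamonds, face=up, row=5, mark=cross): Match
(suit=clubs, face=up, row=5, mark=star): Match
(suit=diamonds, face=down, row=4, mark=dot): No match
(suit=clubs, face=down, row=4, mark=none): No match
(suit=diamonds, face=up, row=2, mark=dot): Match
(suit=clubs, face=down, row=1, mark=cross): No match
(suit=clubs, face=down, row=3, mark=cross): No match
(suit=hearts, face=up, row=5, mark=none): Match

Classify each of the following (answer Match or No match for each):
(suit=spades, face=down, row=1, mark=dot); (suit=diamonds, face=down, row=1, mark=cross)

No match, No match

A rule that fits every label: face is up — true of each 'Match' example, false of each 'No match' one.
(suit=spades, face=down, row=1, mark=dot): No match (face is down).
(suit=diamonds, face=down, row=1, mark=cross): No match (face is down).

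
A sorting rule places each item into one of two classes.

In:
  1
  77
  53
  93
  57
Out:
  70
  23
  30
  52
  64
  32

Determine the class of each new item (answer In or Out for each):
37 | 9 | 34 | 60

In, In, Out, Out

Looking at the examples, the only property every 'In' case has and every 'Out' case lacks is: ≡ 1 (mod 4).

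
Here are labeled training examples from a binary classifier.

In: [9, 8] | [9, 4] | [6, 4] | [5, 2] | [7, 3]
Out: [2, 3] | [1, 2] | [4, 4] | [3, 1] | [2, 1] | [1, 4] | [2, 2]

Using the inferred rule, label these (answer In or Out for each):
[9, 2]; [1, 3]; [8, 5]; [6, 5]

In, Out, In, In

The common property of the 'In' items is: first ≥ 5. No 'Out' item has it.
[9, 2]: In (first 9).
[1, 3]: Out (first 1).
[8, 5]: In (first 8).
[6, 5]: In (first 6).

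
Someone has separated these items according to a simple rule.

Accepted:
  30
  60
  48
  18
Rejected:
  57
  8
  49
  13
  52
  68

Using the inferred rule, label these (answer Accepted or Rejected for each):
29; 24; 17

The distinguishing property — multiple of 6 — holds for all the 'Accepted' cases and none of the 'Rejected' cases.
29 → 29 = 6·4 + 5 → Rejected.
24 → 24 = 6·4 → Accepted.
17 → 17 = 6·2 + 5 → Rejected.

Rejected, Accepted, Rejected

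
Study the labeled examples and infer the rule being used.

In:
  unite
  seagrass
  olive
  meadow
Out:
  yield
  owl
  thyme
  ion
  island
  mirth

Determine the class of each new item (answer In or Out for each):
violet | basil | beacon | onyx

All 'In' examples share one property — has ≥ 3 vowels — and every 'Out' example lacks it.
violet: In (3 vowels). basil: Out (2 vowels). beacon: In (3 vowels). onyx: Out (1 vowel).

In, Out, In, Out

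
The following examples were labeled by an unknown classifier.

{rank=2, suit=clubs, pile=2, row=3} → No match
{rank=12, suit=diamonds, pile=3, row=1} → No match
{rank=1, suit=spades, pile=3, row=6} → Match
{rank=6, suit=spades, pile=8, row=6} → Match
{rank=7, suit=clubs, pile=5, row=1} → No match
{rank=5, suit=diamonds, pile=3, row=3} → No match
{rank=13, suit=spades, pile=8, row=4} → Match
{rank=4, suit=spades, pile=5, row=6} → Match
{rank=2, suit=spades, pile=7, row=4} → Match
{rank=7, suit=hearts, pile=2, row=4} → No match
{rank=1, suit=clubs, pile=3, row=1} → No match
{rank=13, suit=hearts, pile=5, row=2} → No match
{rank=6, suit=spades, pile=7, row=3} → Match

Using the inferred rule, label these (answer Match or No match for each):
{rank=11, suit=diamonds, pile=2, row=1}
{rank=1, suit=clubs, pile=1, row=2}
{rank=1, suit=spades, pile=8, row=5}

Looking at the examples, the only property every 'Match' case has and every 'No match' case lacks is: suit is spades.
{rank=11, suit=diamonds, pile=2, row=1}: No match (suit is diamonds). {rank=1, suit=clubs, pile=1, row=2}: No match (suit is clubs). {rank=1, suit=spades, pile=8, row=5}: Match (suit is spades).

No match, No match, Match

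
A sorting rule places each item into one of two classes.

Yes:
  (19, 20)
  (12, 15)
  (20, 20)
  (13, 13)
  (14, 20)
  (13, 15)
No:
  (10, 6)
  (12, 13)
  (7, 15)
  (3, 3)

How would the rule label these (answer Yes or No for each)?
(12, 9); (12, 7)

The rule appears to be: sum ≥ 26.
(12, 9): No (12+9 = 21).
(12, 7): No (12+7 = 19).

No, No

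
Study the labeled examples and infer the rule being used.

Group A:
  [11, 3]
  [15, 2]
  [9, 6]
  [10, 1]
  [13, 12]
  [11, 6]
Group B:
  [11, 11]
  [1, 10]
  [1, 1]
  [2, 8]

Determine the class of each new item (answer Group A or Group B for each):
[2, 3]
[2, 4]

Group B, Group B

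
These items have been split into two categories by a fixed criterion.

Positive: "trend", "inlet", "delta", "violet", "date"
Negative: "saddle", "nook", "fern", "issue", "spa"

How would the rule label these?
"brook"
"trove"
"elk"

Negative, Positive, Negative

Looking at the examples, the only property every 'Positive' case has and every 'Negative' case lacks is: contains 't'.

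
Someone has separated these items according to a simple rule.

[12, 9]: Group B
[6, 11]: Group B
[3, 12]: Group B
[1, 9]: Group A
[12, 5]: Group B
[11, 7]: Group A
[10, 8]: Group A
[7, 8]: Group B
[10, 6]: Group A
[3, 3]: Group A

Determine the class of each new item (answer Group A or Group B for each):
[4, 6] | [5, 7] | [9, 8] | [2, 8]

Group A, Group A, Group B, Group A

The distinguishing property — sum is even — holds for all the 'Group A' cases and none of the 'Group B' cases.
Group A: [4, 6], since 4+6 = 10. Group A: [5, 7], since 5+7 = 12. Group B: [9, 8], since 9+8 = 17. Group A: [2, 8], since 2+8 = 10.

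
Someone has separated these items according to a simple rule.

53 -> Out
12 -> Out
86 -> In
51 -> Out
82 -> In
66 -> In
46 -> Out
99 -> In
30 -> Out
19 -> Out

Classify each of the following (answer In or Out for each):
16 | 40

Out, Out

A rule that fits every label: at least 66 — true of each 'In' example, false of each 'Out' one.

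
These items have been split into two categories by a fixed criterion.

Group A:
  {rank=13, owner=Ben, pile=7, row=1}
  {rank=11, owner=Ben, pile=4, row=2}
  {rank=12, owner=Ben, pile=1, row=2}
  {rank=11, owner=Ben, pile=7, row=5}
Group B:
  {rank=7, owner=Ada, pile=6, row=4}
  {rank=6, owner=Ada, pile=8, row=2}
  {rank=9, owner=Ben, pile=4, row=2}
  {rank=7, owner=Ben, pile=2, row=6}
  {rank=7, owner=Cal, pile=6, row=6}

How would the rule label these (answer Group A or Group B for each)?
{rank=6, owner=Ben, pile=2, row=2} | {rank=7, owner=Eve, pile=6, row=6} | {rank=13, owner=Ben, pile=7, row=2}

Group B, Group B, Group A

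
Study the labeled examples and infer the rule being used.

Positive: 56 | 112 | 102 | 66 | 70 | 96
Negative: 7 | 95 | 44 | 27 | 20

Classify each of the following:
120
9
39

Rule: even AND at least 56. This holds for each 'Positive' example and fails for each 'Negative' one.
120: 120 is even, 120 ≥ 56, checks out → Positive.
9: 9 is odd, 9 < 56, fails this test → Negative.
39: 39 is odd, 39 < 56, fails this test → Negative.

Positive, Negative, Negative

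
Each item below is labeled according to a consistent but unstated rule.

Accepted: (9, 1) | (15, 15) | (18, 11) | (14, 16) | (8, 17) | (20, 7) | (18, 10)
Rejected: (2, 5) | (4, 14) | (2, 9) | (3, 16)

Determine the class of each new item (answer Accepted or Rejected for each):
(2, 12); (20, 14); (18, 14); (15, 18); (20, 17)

Rejected, Accepted, Accepted, Accepted, Accepted

The common property of the 'Accepted' items is: first ≥ 5. No 'Rejected' item has it.
(2, 12) → first 2 → Rejected. (20, 14) → first 20 → Accepted. (18, 14) → first 18 → Accepted. (15, 18) → first 15 → Accepted. (20, 17) → first 20 → Accepted.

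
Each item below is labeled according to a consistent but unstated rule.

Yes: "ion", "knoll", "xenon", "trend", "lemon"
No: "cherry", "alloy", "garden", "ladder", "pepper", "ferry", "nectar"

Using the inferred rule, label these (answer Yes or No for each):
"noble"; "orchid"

Yes, No

The simplest hypothesis consistent with all the labels is: odd length AND contains 'n'.
"noble": length 5, has 'n' — has this property, so Yes. "orchid": length 6, no 'n' — doesn't qualify, so No.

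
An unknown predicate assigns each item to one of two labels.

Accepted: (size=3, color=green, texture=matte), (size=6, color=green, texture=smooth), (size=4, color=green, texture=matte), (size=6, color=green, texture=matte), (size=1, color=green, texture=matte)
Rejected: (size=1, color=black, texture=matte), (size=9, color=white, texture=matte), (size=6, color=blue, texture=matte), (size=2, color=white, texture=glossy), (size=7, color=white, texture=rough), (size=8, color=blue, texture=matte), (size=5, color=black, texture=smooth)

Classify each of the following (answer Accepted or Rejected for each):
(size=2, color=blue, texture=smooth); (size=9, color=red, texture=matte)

Rejected, Rejected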